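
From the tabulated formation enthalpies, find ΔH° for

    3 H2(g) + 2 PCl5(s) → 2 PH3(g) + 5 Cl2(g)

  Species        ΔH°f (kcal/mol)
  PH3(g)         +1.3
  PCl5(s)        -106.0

ΔH°rxn = Σ nΔHf°(products) − Σ nΔHf°(reactants).
Products: 2·(+1.3) + 5·(+0.0) = +2.6
Reactants: 3·(+0.0) + 2·(-106.0) = -212.0
ΔH° = (+2.6) − (-212.0) = 214.6 kcal/mol

ΔH° = 214.6 kcal/mol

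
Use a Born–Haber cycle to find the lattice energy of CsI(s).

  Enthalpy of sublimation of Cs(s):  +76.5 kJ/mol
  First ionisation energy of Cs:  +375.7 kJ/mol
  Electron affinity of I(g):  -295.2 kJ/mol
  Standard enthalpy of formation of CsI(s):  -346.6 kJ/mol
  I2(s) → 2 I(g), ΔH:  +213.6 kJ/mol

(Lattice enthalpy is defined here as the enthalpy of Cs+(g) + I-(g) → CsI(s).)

ΔHf° = 1·ΔHsub + 1·(ΣIE) + 1/2·D(I2) + 1·EA + U
-346.6 = 1·(+76.5) + 1·(+375.7) + 1/2·(+213.6) + 1·(-295.2) + U
U = -346.6 − (+263.8) = -610.4 kJ/mol

U = -610.4 kJ/mol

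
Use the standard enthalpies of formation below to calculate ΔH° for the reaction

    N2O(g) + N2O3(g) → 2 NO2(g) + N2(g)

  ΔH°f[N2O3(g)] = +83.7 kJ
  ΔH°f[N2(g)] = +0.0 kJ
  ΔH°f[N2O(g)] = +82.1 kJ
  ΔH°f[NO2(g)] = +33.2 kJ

ΔH° = -99.4 kJ

Products: 2·(+33.2) + 1·(+0.0) = +66.4
Reactants: 1·(+82.1) + 1·(+83.7) = +165.8
ΔH° = (+66.4) − (+165.8) = -99.4 kJ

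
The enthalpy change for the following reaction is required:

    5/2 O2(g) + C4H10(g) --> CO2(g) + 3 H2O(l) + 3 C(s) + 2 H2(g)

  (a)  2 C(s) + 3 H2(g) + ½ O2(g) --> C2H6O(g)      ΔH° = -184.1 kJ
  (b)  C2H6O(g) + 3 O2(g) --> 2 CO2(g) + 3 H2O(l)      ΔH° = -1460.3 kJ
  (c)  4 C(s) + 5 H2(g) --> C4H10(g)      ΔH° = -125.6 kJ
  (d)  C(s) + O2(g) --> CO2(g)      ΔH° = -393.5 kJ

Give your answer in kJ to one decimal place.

ΔH° = -1125.3 kJ

(a) as written: -184.1 kJ
(b) as written: -1460.3 kJ
(c) reversed: +125.6 kJ
(d) reversed: +393.5 kJ
ΔH° = (-184.1) + (-1460.3) + (+125.6) + (+393.5) = -1125.3 kJ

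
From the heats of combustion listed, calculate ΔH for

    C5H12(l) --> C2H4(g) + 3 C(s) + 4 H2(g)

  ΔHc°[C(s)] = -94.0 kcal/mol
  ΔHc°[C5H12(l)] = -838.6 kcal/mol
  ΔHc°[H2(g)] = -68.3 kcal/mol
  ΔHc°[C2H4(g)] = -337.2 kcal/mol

With combustion enthalpies, reactants minus products:
= [1·(-838.6)] − [1·(-337.2) + 3·(-94.0) + 4·(-68.3)]
= 53.8 kcal/mol

ΔH = 53.8 kcal/mol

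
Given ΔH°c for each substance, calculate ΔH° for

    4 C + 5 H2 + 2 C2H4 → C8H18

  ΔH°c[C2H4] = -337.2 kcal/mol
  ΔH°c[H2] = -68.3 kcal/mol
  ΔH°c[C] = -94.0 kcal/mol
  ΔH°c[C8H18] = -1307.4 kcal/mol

With combustion enthalpies, reactants minus products:
= [4·(-94.0) + 5·(-68.3) + 2·(-337.2)] − [1·(-1307.4)]
= -84.5 kcal/mol

ΔH° = -84.5 kcal/mol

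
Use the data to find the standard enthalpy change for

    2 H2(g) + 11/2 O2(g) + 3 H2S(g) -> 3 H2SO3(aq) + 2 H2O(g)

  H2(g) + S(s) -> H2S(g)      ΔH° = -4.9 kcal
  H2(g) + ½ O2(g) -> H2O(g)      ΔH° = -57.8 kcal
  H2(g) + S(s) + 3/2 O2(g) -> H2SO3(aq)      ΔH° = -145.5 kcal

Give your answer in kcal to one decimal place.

equation 1 reversed and × 3: (-3)·(-4.9) = +14.7 kcal
equation 2 × 2: (2)·(-57.8) = -115.6 kcal
equation 3 × 3: (3)·(-145.5) = -436.5 kcal
ΔH° = (+14.7) + (-115.6) + (-436.5) = -537.4 kcal

ΔH° = -537.4 kcal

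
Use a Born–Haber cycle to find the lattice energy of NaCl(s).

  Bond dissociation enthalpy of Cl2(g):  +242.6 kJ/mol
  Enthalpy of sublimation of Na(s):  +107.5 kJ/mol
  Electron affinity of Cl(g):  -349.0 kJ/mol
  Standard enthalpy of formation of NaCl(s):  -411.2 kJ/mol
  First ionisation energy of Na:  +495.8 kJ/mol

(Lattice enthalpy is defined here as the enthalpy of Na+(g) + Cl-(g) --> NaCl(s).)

U = -786.8 kJ/mol

ΔHf° = 1·ΔHsub + 1·(ΣIE) + 1/2·D(Cl2) + 1·EA + U
-411.2 = 1·(+107.5) + 1·(+495.8) + 1/2·(+242.6) + 1·(-349.0) + U
U = -411.2 − (+375.6) = -786.8 kJ/mol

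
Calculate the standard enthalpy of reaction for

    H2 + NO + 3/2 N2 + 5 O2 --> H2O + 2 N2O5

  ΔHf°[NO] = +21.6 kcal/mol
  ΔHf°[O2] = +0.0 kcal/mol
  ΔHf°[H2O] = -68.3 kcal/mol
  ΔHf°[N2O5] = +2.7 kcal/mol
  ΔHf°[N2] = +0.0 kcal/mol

ΔHrxn = -84.5 kcal/mol

Products: 1·(-68.3) + 2·(+2.7) = -62.9
Reactants: 1·(+0.0) + 1·(+21.6) + 3/2·(+0.0) + 5·(+0.0) = +21.6
ΔHrxn = (-62.9) − (+21.6) = -84.5 kcal/mol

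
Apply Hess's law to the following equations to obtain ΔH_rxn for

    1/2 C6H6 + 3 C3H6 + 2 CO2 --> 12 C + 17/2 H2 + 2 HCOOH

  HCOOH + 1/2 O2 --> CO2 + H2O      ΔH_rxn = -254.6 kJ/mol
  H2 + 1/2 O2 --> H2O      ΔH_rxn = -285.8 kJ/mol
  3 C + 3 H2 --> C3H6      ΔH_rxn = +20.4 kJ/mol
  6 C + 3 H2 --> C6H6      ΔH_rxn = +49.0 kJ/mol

equation 1 reversed and × 2 (reverse to put HCOOH on the product side; ×2 to match 2 HCOOH in the target): (-2)·(-254.6) = +509.2 kJ/mol
equation 2 × 2: (2)·(-285.8) = -571.6 kJ/mol
equation 3 reversed and × 3 (reverse to put C3H6 on the reactant side; scale by 3 for the 3 C3H6): (-3)·(+20.4) = -61.2 kJ/mol
equation 4 reversed and × 1/2 (C6H6 must end up as a reactant; ×1/2 to match 1/2 C6H6 in the target): (-1/2)·(+49.0) = -24.5 kJ/mol
Combining the equations, ΔH_rxn = (-2)·(-254.6) + (2)·(-285.8) + (-3)·(+20.4) + (-1/2)·(+49.0) = -148.1 kJ/mol

ΔH_rxn = -148.1 kJ/mol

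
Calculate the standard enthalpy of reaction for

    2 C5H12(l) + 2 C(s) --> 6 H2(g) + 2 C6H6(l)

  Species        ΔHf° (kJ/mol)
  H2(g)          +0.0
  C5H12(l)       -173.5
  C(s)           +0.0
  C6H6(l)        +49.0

ΔH°rxn = 445.0 kJ/mol

ΔH°rxn = Σ nΔHf°(products) − Σ nΔHf°(reactants).
Products: 6·(+0.0) + 2·(+49.0) = +98.0
Reactants: 2·(-173.5) + 2·(+0.0) = -347.0
ΔH°rxn = (+98.0) − (-347.0) = 445.0 kJ/mol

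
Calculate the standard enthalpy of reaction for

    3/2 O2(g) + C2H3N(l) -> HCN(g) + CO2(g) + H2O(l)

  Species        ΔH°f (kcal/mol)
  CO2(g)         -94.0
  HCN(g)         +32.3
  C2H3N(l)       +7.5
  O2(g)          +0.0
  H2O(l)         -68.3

ΔH°rxn = -137.5 kcal/mol

ΔH°rxn = Σ nΔHf°(products) − Σ nΔHf°(reactants).
Products: 1·(+32.3) + 1·(-94.0) + 1·(-68.3) = -130.0
Reactants: 3/2·(+0.0) + 1·(+7.5) = +7.5
ΔH°rxn = (-130.0) − (+7.5) = -137.5 kcal/mol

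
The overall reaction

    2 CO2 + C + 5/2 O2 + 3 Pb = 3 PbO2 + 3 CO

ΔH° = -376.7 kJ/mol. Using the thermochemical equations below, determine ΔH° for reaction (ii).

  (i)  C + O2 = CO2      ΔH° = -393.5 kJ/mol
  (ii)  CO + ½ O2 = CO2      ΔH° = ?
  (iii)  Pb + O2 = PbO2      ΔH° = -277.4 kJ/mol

(i) as written: -393.5 kJ/mol
(ii) reversed and × 3: contributes −3·x
(iii) × 3: (3)·(-277.4) = -832.2 kJ/mol
-376.7 = (-393.5) + (-832.2) − 3·x
x = (-376.7 − (-1225.7)) / (-3) = -283.0 kJ/mol

ΔH° = -283.0 kJ/mol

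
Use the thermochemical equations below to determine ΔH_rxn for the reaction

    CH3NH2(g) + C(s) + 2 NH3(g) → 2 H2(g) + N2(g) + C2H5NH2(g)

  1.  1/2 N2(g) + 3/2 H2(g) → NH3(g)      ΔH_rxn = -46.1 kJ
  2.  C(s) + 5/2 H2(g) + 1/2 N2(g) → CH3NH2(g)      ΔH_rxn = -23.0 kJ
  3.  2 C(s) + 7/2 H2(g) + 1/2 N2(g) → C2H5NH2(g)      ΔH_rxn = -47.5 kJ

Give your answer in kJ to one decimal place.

ΔH_rxn = 67.7 kJ

eq. 1 reversed and × 2: (-2)·(-46.1) = +92.2 kJ
eq. 2 reversed: +23.0 kJ
eq. 3 as written: -47.5 kJ
By Hess's law, ΔH_rxn = (+92.2) + (+23.0) + (-47.5) = 67.7 kJ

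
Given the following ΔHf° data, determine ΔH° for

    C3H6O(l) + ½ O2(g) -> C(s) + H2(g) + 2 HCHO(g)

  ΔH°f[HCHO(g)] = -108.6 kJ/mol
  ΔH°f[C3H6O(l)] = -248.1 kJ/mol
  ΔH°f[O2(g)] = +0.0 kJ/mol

Products: 1·(+0.0) + 1·(+0.0) + 2·(-108.6) = -217.2
Reactants: 1·(-248.1) + 1/2·(+0.0) = -248.1
ΔH° = (-217.2) − (-248.1) = 30.9 kJ/mol

ΔH° = 30.9 kJ/mol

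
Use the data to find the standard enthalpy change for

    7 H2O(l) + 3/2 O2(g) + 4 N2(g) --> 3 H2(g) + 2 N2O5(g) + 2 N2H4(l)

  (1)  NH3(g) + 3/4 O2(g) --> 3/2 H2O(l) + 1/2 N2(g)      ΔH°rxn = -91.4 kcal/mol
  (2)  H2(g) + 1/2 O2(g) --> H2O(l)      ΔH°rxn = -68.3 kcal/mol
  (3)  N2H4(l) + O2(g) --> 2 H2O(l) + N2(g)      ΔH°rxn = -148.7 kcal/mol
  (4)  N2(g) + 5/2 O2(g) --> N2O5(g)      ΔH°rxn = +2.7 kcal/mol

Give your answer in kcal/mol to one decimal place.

(1): not needed.
(2) reversed and × 3: (-3)·(-68.3) = +204.9 kcal/mol
(3) reversed and × 2: (-2)·(-148.7) = +297.4 kcal/mol
(4) × 2: (2)·(+2.7) = +5.4 kcal/mol
ΔH°rxn = (-3)·(-68.3) + (-2)·(-148.7) + (2)·(+2.7) = 507.7 kcal/mol

ΔH°rxn = 507.7 kcal/mol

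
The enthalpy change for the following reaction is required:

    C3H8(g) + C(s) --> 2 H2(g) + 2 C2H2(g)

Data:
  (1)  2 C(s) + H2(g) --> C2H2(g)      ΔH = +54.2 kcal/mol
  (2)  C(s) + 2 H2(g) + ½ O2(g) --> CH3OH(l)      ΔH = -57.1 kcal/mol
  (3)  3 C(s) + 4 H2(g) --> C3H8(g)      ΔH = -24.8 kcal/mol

ΔH = 133.2 kcal/mol

(1) × 2: (2)·(+54.2) = +108.4 kcal/mol
(2): not needed.
(3) reversed: +24.8 kcal/mol
ΔH = (2)·(+54.2) + (-1)·(-24.8) = 133.2 kcal/mol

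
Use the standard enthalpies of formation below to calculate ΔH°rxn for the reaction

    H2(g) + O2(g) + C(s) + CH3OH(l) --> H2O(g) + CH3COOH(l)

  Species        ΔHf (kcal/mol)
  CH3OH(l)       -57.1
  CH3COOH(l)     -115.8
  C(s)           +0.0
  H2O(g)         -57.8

Products: 1·(-57.8) + 1·(-115.8) = -173.6
Reactants: 1·(+0.0) + 1·(+0.0) + 1·(+0.0) + 1·(-57.1) = -57.1
ΔH°rxn = (-173.6) − (-57.1) = -116.5 kcal/mol

ΔH°rxn = -116.5 kcal/mol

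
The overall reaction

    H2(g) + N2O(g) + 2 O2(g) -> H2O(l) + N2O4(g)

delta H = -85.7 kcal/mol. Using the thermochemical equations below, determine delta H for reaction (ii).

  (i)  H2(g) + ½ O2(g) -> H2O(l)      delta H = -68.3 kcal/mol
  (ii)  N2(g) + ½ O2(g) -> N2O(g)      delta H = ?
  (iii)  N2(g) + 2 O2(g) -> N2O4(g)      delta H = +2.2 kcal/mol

delta H = 19.6 kcal/mol

(i) as written (H2O(l) already on the product side): -68.3 kcal/mol
(ii) reversed (N2O(g) must end up as a reactant): contributes −x
(iii) as written (N2O4(g) already on the product side): +2.2 kcal/mol
-85.7 = (-68.3) + (+2.2) − x
x = (-85.7 − (-66.1)) / (-1) = 19.6 kcal/mol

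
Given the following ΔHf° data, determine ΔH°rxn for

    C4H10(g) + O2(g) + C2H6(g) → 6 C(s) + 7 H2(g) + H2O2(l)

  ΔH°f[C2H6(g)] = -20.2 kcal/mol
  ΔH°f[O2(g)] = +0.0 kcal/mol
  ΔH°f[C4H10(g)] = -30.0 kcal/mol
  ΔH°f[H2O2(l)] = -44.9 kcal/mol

Products: 6·(+0.0) + 7·(+0.0) + 1·(-44.9) = -44.9
Reactants: 1·(-30.0) + 1·(+0.0) + 1·(-20.2) = -50.2
ΔH°rxn = (-44.9) − (-50.2) = 5.3 kcal/mol

ΔH°rxn = 5.3 kcal/mol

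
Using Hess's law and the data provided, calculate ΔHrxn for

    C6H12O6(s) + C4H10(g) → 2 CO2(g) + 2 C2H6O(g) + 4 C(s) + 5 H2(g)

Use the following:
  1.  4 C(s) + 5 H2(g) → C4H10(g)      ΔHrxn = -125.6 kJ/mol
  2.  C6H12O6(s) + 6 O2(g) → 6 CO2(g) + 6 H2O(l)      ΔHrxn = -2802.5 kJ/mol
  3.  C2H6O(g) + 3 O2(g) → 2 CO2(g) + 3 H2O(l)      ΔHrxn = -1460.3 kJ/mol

eq. 1 reversed: +125.6 kJ/mol
eq. 2 as written: -2802.5 kJ/mol
eq. 3 reversed and × 2: (-2)·(-1460.3) = +2920.6 kJ/mol
By Hess's law, ΔHrxn = (+125.6) + (-2802.5) + (+2920.6) = 243.7 kJ/mol

ΔHrxn = 243.7 kJ/mol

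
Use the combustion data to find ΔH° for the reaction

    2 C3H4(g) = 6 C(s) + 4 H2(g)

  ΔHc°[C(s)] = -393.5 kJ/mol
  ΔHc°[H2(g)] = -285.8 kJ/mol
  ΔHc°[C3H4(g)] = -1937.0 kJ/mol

ΔH° = -369.8 kJ/mol

With combustion enthalpies, reactants minus products:
= [2·(-1937.0)] − [6·(-393.5) + 4·(-285.8)]
= -369.8 kJ/mol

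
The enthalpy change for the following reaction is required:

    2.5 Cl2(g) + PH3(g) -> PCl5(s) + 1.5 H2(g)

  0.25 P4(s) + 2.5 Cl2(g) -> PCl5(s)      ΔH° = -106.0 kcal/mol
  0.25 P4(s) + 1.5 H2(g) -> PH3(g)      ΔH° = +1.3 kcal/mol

equation 1 as written: -106.0 kcal/mol
equation 2 reversed: -1.3 kcal/mol
ΔH° = (1)·(-106.0) + (-1)·(+1.3) = -107.3 kcal/mol

ΔH° = -107.3 kcal/mol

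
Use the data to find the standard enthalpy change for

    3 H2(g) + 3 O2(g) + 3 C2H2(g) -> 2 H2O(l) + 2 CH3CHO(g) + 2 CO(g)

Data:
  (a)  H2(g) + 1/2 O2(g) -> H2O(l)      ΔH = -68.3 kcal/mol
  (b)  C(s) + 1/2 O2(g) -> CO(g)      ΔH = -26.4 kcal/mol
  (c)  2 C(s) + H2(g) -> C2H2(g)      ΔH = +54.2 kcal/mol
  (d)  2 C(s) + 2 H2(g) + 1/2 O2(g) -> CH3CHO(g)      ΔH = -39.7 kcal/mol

ΔH = -431.4 kcal/mol

(a) × 2 (×2 to match 2 H2O(l) in the target): (2)·(-68.3) = -136.6 kcal/mol
(b) × 2 (scale by 2 for the 2 CO(g)): (2)·(-26.4) = -52.8 kcal/mol
(c) reversed and × 3 (reverse to put C2H2(g) on the reactant side; ×3 to match 3 C2H2(g) in the target): (-3)·(+54.2) = -162.6 kcal/mol
(d) × 2 (×2 to match 2 CH3CHO(g) in the target): (2)·(-39.7) = -79.4 kcal/mol
ΔH = (2)·(-68.3) + (2)·(-26.4) + (-3)·(+54.2) + (2)·(-39.7) = -431.4 kcal/mol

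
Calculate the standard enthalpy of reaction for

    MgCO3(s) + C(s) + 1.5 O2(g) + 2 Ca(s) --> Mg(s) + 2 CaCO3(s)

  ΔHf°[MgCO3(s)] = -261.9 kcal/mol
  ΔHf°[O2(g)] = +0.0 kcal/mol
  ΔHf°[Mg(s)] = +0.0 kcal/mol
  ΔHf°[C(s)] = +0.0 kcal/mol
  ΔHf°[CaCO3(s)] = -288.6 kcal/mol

ΔH_rxn = -315.3 kcal/mol

Products: 1·(+0.0) + 2·(-288.6) = -577.2
Reactants: 1·(-261.9) + 1·(+0.0) + 3/2·(+0.0) + 2·(+0.0) = -261.9
ΔH_rxn = (-577.2) − (-261.9) = -315.3 kcal/mol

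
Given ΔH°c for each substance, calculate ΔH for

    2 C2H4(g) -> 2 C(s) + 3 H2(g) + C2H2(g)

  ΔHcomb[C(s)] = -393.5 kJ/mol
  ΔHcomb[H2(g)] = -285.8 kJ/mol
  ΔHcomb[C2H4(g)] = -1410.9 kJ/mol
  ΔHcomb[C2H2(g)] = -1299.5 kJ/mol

With combustion enthalpies, reactants minus products:
= [2·(-1410.9)] − [2·(-393.5) + 3·(-285.8) + 1·(-1299.5)]
= 122.1 kJ/mol

ΔH = 122.1 kJ/mol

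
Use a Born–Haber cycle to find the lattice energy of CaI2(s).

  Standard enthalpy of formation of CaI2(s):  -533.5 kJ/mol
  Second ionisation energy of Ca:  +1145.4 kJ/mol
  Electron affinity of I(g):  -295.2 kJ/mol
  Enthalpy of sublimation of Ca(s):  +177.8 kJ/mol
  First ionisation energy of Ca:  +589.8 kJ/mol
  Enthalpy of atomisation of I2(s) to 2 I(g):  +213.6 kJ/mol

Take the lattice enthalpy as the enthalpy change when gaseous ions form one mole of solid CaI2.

U = -2069.7 kJ/mol

ΔHf° = 1·ΔHsub + 1·(ΣIE) + 1·D(I2) + 2·EA + U
-533.5 = 1·(+177.8) + 1·(+1735.2) + 1·(+213.6) + 2·(-295.2) + U
U = -533.5 − (+1536.2) = -2069.7 kJ/mol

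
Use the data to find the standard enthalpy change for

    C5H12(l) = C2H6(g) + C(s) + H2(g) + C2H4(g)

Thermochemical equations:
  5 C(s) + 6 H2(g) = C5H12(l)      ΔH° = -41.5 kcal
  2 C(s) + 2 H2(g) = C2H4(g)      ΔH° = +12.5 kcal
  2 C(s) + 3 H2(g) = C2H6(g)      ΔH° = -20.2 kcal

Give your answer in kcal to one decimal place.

equation 1 reversed (C5H12(l) must end up as a reactant): +41.5 kcal
equation 2 as written (C2H4(g) already on the product side): +12.5 kcal
equation 3 as written (C2H6(g) already on the product side): -20.2 kcal
Combining the equations, ΔH° = (-1)·(-41.5) + (1)·(+12.5) + (1)·(-20.2) = 33.8 kcal

ΔH° = 33.8 kcal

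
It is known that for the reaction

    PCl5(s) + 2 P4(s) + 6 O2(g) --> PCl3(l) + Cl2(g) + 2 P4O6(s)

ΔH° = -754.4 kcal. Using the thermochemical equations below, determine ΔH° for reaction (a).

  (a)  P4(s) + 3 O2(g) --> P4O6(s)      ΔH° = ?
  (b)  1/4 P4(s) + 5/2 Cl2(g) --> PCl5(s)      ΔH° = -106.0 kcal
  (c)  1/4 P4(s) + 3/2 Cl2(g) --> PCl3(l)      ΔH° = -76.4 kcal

ΔH° = -392.0 kcal

(a) × 2 (scale by 2 for the 2 P4O6(s)): contributes 2·x
(b) reversed (reverse to put PCl5(s) on the reactant side): +106.0 kcal
(c) as written (PCl3(l) already on the product side): -76.4 kcal
-754.4 = (+106.0) + (-76.4) + 2·x
x = (-754.4 − (+29.6)) / (2) = -392.0 kcal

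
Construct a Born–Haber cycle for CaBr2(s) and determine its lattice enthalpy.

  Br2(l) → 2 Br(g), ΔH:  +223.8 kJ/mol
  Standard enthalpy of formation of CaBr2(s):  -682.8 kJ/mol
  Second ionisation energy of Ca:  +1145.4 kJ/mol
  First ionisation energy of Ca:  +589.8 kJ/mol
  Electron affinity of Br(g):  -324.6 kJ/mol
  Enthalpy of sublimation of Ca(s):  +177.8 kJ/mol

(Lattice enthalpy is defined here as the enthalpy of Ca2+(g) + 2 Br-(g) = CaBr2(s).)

ΔHf° = 1·ΔHsub + 1·(ΣIE) + 1·D(Br2) + 2·EA + U
-682.8 = 1·(+177.8) + 1·(+1735.2) + 1·(+223.8) + 2·(-324.6) + U
U = -682.8 − (+1487.6) = -2170.4 kJ/mol

U = -2170.4 kJ/mol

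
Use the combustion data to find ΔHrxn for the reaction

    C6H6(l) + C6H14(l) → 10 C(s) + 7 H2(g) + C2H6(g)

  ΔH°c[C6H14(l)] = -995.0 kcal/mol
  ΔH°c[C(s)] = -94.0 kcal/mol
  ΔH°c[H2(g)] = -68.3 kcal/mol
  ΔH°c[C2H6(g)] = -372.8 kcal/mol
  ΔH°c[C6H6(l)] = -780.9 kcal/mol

ΔHrxn = 15.0 kcal/mol

With combustion enthalpies, reactants minus products:
= [1·(-780.9) + 1·(-995.0)] − [10·(-94.0) + 7·(-68.3) + 1·(-372.8)]
= 15.0 kcal/mol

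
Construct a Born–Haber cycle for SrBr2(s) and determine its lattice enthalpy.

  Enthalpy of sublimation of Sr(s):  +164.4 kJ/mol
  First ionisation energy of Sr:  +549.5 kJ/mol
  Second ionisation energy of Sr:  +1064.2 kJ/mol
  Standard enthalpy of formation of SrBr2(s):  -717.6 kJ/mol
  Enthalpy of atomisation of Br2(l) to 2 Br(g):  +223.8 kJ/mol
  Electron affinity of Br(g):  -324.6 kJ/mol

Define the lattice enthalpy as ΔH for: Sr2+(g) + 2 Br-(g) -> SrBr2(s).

U = -2070.3 kJ/mol

ΔHf° = 1·ΔHsub + 1·(ΣIE) + 1·D(Br2) + 2·EA + U
-717.6 = 1·(+164.4) + 1·(+1613.7) + 1·(+223.8) + 2·(-324.6) + U
U = -717.6 − (+1352.7) = -2070.3 kJ/mol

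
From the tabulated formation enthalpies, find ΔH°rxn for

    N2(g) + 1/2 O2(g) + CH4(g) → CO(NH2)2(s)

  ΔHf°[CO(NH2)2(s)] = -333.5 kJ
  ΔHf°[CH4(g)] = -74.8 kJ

Products: 1·(-333.5) = -333.5
Reactants: 1·(+0.0) + 1/2·(+0.0) + 1·(-74.8) = -74.8
ΔH°rxn = (-333.5) − (-74.8) = -258.7 kJ

ΔH°rxn = -258.7 kJ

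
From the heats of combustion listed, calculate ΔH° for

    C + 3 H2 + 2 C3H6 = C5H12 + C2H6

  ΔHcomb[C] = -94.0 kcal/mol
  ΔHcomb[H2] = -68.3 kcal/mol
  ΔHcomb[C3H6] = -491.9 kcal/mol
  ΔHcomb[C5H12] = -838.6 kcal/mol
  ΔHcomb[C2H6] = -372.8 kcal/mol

With combustion enthalpies, reactants minus products:
= [1·(-94.0) + 3·(-68.3) + 2·(-491.9)] − [1·(-838.6) + 1·(-372.8)]
= -71.3 kcal/mol

ΔH° = -71.3 kcal/mol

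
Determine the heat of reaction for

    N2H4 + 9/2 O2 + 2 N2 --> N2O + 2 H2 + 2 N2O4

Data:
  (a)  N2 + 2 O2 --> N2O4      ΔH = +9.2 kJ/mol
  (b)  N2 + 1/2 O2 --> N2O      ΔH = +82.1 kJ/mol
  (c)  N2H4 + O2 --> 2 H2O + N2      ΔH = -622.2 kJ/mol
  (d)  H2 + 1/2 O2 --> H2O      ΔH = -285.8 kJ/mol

ΔH = 49.9 kJ/mol

(a) × 2: (2)·(+9.2) = +18.4 kJ/mol
(b) as written: +82.1 kJ/mol
(c) as written: -622.2 kJ/mol
(d) reversed and × 2: (-2)·(-285.8) = +571.6 kJ/mol
Summing the manipulated equations, ΔH = (+18.4) + (+82.1) + (-622.2) + (+571.6) = 49.9 kJ/mol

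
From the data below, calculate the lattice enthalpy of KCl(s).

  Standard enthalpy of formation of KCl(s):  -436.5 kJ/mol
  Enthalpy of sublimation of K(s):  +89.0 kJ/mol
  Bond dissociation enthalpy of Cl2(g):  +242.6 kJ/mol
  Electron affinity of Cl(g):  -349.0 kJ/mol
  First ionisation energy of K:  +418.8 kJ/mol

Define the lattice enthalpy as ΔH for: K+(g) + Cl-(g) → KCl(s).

U = -716.6 kJ/mol

ΔHf° = 1·ΔHsub + 1·(ΣIE) + 1/2·D(Cl2) + 1·EA + U
-436.5 = 1·(+89.0) + 1·(+418.8) + 1/2·(+242.6) + 1·(-349.0) + U
U = -436.5 − (+280.1) = -716.6 kJ/mol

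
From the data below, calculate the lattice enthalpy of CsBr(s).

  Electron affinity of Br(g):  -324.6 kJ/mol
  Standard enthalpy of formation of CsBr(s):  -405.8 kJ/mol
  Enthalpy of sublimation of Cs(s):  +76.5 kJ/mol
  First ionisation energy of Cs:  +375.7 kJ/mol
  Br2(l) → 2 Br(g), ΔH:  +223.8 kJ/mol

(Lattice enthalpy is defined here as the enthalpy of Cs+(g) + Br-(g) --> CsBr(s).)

ΔHf° = 1·ΔHsub + 1·(ΣIE) + 1/2·D(Br2) + 1·EA + U
-405.8 = 1·(+76.5) + 1·(+375.7) + 1/2·(+223.8) + 1·(-324.6) + U
U = -405.8 − (+239.5) = -645.3 kJ/mol

U = -645.3 kJ/mol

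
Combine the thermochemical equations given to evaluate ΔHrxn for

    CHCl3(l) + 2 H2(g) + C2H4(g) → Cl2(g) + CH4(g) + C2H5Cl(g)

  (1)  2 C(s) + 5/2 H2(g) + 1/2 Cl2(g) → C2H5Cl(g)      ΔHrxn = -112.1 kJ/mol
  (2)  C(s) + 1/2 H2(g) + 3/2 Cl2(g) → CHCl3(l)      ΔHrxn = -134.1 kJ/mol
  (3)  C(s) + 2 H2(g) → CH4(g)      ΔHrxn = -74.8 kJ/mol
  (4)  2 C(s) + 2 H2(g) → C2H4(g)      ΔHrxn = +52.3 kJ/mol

ΔHrxn = -105.1 kJ/mol

(1) as written: -112.1 kJ/mol
(2) reversed: +134.1 kJ/mol
(3) as written: -74.8 kJ/mol
(4) reversed: -52.3 kJ/mol
Since enthalpy is a state function, ΔHrxn = (1)·(-112.1) + (-1)·(-134.1) + (1)·(-74.8) + (-1)·(+52.3) = -105.1 kJ/mol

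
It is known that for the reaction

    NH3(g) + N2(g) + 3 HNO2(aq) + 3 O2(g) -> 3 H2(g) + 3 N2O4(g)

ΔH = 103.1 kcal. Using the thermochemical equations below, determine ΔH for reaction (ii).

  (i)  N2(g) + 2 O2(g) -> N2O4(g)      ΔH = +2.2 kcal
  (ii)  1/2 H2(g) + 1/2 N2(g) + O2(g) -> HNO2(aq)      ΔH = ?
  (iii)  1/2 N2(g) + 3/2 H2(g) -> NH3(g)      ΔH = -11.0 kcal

ΔH = -28.5 kcal

(i) × 3 (×3 to match 3 N2O4(g) in the target): (3)·(+2.2) = +6.6 kcal
(ii) reversed and × 3 (HNO2(aq) must end up as a reactant; scale by 3 for the 3 HNO2(aq)): contributes −3·x
(iii) reversed (NH3(g) must end up as a reactant): +11.0 kcal
+103.1 = (+6.6) + (+11.0) − 3·x
x = (+103.1 − (+17.6)) / (-3) = -28.5 kcal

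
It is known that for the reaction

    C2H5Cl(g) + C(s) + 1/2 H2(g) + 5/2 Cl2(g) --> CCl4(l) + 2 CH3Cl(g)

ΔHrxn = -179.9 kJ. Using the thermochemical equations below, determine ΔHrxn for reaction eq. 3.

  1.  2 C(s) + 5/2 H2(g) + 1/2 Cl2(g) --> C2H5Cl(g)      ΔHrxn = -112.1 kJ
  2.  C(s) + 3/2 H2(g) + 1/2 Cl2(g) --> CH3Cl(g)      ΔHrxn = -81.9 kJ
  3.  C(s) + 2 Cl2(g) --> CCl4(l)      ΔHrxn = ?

eq. 1 reversed: +112.1 kJ
eq. 2 × 2: (2)·(-81.9) = -163.8 kJ
eq. 3 as written: contributes x
-179.9 = (+112.1) + (-163.8) + x
x = (-179.9 − (-51.7)) / (1) = -128.2 kJ

ΔHrxn = -128.2 kJ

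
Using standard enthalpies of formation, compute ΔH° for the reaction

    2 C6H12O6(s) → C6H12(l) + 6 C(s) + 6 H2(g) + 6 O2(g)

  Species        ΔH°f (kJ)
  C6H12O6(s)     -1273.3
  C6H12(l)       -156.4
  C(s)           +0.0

ΔH° = 2390.2 kJ

ΔH°rxn = Σ nΔHf°(products) − Σ nΔHf°(reactants).
Products: 1·(-156.4) + 6·(+0.0) + 6·(+0.0) + 6·(+0.0) = -156.4
Reactants: 2·(-1273.3) = -2546.6
ΔH° = (-156.4) − (-2546.6) = 2390.2 kJ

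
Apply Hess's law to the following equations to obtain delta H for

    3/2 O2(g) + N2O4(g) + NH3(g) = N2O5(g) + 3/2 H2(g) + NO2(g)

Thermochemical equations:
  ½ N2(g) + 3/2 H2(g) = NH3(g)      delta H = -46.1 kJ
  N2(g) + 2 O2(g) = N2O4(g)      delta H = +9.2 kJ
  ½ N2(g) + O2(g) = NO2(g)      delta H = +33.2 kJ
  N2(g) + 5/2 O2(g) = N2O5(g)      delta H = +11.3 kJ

delta H = 81.4 kJ

equation 1 reversed (NH3(g) must end up as a reactant): +46.1 kJ
equation 2 reversed (N2O4(g) must end up as a reactant): -9.2 kJ
equation 3 as written (NO2(g) already on the product side): +33.2 kJ
equation 4 as written (N2O5(g) already on the product side): +11.3 kJ
Summing the manipulated equations, delta H = (-1)·(-46.1) + (-1)·(+9.2) + (1)·(+33.2) + (1)·(+11.3) = 81.4 kJ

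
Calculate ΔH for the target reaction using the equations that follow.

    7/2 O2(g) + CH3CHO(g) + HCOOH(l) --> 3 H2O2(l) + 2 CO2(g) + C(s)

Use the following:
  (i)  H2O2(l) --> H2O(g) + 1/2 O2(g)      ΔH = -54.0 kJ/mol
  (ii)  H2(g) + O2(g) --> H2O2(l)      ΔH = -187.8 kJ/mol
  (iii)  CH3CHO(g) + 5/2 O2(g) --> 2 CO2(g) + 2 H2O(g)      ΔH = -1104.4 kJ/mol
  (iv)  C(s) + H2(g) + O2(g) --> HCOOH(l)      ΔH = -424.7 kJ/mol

ΔH = -759.5 kJ/mol

(i) reversed and × 2: (-2)·(-54.0) = +108.0 kJ/mol
(ii) as written: -187.8 kJ/mol
(iii) as written (CH3CHO(g) already on the reactant side): -1104.4 kJ/mol
(iv) reversed (reverse to put HCOOH(l) on the reactant side): +424.7 kJ/mol
Combining the equations, ΔH = (+108.0) + (-187.8) + (-1104.4) + (+424.7) = -759.5 kJ/mol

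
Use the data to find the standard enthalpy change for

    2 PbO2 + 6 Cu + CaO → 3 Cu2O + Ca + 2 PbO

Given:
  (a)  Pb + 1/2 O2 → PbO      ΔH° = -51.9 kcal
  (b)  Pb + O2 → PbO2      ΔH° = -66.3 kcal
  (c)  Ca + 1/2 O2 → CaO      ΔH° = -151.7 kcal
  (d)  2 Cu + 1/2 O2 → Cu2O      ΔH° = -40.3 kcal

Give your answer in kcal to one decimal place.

(a) × 2: (2)·(-51.9) = -103.8 kcal
(b) reversed and × 2: (-2)·(-66.3) = +132.6 kcal
(c) reversed: +151.7 kcal
(d) × 3: (3)·(-40.3) = -120.9 kcal
ΔH° = (2)·(-51.9) + (-2)·(-66.3) + (-1)·(-151.7) + (3)·(-40.3) = 59.6 kcal

ΔH° = 59.6 kcal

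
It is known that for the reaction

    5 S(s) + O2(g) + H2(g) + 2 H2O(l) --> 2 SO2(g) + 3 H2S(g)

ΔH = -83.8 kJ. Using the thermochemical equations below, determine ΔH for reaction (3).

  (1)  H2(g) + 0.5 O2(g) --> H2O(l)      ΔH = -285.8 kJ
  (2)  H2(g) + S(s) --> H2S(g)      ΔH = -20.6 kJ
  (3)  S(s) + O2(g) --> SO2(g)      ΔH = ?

ΔH = -296.8 kJ

(1) reversed and × 2: (-2)·(-285.8) = +571.6 kJ
(2) × 3: (3)·(-20.6) = -61.8 kJ
(3) × 2: contributes 2·x
-83.8 = (+571.6) + (-61.8) + 2·x
x = (-83.8 − (+509.8)) / (2) = -296.8 kJ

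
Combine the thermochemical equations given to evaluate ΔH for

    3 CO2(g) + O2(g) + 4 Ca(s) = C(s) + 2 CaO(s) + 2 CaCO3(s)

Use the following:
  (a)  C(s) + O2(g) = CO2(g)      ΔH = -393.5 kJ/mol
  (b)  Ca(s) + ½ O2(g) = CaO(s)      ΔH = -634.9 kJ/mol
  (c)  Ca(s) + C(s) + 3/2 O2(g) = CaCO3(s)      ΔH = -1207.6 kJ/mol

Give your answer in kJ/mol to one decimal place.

ΔH = -2504.5 kJ/mol

(a) reversed and × 3: (-3)·(-393.5) = +1180.5 kJ/mol
(b) × 2: (2)·(-634.9) = -1269.8 kJ/mol
(c) × 2: (2)·(-1207.6) = -2415.2 kJ/mol
ΔH = (+1180.5) + (-1269.8) + (-2415.2) = -2504.5 kJ/mol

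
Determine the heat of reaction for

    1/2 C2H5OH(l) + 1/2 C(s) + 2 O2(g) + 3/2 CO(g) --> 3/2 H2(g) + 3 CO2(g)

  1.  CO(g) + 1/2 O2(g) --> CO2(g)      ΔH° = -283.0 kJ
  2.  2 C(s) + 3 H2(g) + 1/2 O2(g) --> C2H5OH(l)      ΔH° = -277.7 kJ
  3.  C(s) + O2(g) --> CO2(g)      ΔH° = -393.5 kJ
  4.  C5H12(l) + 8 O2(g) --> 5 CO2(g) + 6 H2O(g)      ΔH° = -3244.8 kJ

eq. 1 × 3/2: (3/2)·(-283.0) = -424.5 kJ
eq. 2 reversed and × 1/2: (-1/2)·(-277.7) = +138.85 kJ
eq. 3 × 3/2: (3/2)·(-393.5) = -590.25 kJ
eq. 4: not needed.
ΔH° = (3/2)·(-283.0) + (-1/2)·(-277.7) + (3/2)·(-393.5) = -875.9 kJ

ΔH° = -875.9 kJ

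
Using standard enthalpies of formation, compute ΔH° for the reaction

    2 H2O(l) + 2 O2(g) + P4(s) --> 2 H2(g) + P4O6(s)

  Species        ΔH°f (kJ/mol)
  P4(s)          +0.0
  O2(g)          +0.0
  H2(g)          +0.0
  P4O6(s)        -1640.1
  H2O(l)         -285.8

ΔH° = -1068.5 kJ/mol

ΔH°rxn = Σ nΔHf°(products) − Σ nΔHf°(reactants).
Products: 2·(+0.0) + 1·(-1640.1) = -1640.1
Reactants: 2·(-285.8) + 2·(+0.0) + 1·(+0.0) = -571.6
ΔH° = (-1640.1) − (-571.6) = -1068.5 kJ/mol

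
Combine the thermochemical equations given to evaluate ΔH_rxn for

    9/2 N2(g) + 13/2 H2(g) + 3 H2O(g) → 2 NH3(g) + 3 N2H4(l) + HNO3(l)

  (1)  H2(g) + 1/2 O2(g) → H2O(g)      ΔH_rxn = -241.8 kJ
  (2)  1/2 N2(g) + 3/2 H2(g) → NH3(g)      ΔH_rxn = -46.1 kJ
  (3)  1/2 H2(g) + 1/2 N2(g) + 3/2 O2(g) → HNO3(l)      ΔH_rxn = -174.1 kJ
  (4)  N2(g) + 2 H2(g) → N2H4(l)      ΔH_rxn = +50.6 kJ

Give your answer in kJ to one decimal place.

ΔH_rxn = 610.9 kJ

(1) reversed and × 3 (reverse to put H2O(g) on the reactant side; scale by 3 for the 3 H2O(g)): (-3)·(-241.8) = +725.4 kJ
(2) × 2 (scale by 2 for the 2 NH3(g)): (2)·(-46.1) = -92.2 kJ
(3) as written (HNO3(l) already on the product side): -174.1 kJ
(4) × 3 (×3 to match 3 N2H4(l) in the target): (3)·(+50.6) = +151.8 kJ
By Hess's law, ΔH_rxn = (-3)·(-241.8) + (2)·(-46.1) + (1)·(-174.1) + (3)·(+50.6) = 610.9 kJ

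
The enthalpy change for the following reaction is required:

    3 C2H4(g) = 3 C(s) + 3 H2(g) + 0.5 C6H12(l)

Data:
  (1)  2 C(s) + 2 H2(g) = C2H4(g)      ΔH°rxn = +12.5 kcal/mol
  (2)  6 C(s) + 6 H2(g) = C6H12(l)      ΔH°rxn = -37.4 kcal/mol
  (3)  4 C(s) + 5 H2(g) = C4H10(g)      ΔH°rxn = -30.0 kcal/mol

(1) reversed and × 3 (reverse to put C2H4(g) on the reactant side; scale by 3 for the 3 C2H4(g)): (-3)·(+12.5) = -37.5 kcal/mol
(2) × 1/2 (×1/2 to match 1/2 C6H12(l) in the target): (1/2)·(-37.4) = -18.7 kcal/mol
(3): not needed (C4H10(g) appears nowhere else).
Summing the manipulated equations, ΔH°rxn = (-3)·(+12.5) + (1/2)·(-37.4) = -56.2 kcal/mol

ΔH°rxn = -56.2 kcal/mol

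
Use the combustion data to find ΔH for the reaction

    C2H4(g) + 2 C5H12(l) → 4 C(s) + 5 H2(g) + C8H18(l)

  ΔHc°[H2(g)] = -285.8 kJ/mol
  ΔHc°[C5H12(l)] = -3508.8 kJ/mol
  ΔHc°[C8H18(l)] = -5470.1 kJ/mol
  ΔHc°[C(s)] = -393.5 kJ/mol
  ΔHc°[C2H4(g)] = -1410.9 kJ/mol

ΔH = 44.6 kJ/mol

Using ΔH = Σ nΔHc°(reactants) − Σ nΔHc°(products):
= [1·(-1410.9) + 2·(-3508.8)] − [4·(-393.5) + 5·(-285.8) + 1·(-5470.1)]
= 44.6 kJ/mol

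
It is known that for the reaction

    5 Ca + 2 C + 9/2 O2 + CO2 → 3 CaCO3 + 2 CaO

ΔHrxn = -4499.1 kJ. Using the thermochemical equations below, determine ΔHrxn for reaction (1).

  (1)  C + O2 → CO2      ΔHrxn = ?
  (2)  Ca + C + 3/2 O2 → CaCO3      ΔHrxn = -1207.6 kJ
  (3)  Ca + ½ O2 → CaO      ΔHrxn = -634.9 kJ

ΔHrxn = -393.5 kJ

(1) reversed: contributes −x
(2) × 3: (3)·(-1207.6) = -3622.8 kJ
(3) × 2: (2)·(-634.9) = -1269.8 kJ
-4499.1 = (-3622.8) + (-1269.8) − x
x = (-4499.1 − (-4892.6)) / (-1) = -393.5 kJ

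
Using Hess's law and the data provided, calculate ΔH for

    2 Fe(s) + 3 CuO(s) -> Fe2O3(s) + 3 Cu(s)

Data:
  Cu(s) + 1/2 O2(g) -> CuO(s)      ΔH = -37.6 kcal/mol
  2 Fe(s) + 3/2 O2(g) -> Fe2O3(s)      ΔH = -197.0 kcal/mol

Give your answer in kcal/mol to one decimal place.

equation 1 reversed and × 3 (reverse to put CuO(s) on the reactant side; ×3 to match 3 CuO(s) in the target): (-3)·(-37.6) = +112.8 kcal/mol
equation 2 as written (Fe2O3(s) already on the product side): -197.0 kcal/mol
ΔH = (+112.8) + (-197.0) = -84.2 kcal/mol

ΔH = -84.2 kcal/mol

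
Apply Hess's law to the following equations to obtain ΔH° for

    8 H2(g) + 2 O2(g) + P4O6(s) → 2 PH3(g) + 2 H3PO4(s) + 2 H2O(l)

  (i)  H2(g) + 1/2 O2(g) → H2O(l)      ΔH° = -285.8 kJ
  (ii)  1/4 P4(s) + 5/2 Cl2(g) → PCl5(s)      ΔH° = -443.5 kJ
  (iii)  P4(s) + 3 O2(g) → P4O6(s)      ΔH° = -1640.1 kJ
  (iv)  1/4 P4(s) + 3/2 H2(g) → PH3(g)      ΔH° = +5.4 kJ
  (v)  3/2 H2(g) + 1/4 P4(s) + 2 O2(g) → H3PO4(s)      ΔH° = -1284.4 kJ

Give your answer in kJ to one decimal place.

(i) × 2: (2)·(-285.8) = -571.6 kJ
(ii): not needed.
(iii) reversed: +1640.1 kJ
(iv) × 2: (2)·(+5.4) = +10.8 kJ
(v) × 2: (2)·(-1284.4) = -2568.8 kJ
By Hess's law, ΔH° = (-571.6) + (+1640.1) + (+10.8) + (-2568.8) = -1489.5 kJ

ΔH° = -1489.5 kJ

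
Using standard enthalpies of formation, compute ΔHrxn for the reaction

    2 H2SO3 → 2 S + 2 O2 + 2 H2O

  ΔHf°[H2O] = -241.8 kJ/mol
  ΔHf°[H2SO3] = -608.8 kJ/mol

ΔHrxn = 734.0 kJ/mol

Products: 2·(+0.0) + 2·(+0.0) + 2·(-241.8) = -483.6
Reactants: 2·(-608.8) = -1217.6
ΔHrxn = (-483.6) − (-1217.6) = 734.0 kJ/mol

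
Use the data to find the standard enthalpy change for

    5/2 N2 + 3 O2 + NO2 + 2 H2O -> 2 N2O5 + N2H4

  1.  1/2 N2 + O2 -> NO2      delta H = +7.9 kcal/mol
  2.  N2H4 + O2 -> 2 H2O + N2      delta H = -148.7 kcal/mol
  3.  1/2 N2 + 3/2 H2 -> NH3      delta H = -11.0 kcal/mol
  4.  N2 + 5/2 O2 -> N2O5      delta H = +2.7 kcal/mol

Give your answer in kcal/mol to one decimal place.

eq. 1 reversed (reverse to put NO2 on the reactant side): -7.9 kcal/mol
eq. 2 reversed (reverse to put N2H4 on the product side): +148.7 kcal/mol
eq. 3: not needed (H2 appears nowhere else).
eq. 4 × 2 (×2 to match 2 N2O5 in the target): (2)·(+2.7) = +5.4 kcal/mol
delta H = (-1)·(+7.9) + (-1)·(-148.7) + (2)·(+2.7) = 146.2 kcal/mol

delta H = 146.2 kcal/mol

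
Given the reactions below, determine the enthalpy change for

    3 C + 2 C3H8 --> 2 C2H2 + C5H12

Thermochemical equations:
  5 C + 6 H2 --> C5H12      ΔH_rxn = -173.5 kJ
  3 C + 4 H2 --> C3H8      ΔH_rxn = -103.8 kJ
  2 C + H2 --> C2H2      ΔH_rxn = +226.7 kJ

ΔH_rxn = 487.5 kJ

equation 1 as written: -173.5 kJ
equation 2 reversed and × 2: (-2)·(-103.8) = +207.6 kJ
equation 3 × 2: (2)·(+226.7) = +453.4 kJ
Since enthalpy is a state function, ΔH_rxn = (1)·(-173.5) + (-2)·(-103.8) + (2)·(+226.7) = 487.5 kJ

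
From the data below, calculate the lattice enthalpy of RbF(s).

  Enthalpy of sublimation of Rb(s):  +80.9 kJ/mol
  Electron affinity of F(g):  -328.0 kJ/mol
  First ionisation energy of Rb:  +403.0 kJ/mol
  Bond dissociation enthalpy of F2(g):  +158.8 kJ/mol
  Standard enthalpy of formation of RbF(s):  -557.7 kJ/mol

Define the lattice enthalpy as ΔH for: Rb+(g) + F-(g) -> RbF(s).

U = -793.0 kJ/mol

ΔHf° = 1·ΔHsub + 1·(ΣIE) + 1/2·D(F2) + 1·EA + U
-557.7 = 1·(+80.9) + 1·(+403.0) + 1/2·(+158.8) + 1·(-328.0) + U
U = -557.7 − (+235.3) = -793.0 kJ/mol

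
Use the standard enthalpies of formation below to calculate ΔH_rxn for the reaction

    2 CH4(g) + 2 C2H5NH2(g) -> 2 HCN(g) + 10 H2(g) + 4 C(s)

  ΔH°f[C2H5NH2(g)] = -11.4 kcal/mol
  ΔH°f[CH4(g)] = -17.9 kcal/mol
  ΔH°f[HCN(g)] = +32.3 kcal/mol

ΔH_rxn = 123.2 kcal/mol

ΔH°rxn = Σ nΔHf°(products) − Σ nΔHf°(reactants).
Products: 2·(+32.3) + 10·(+0.0) + 4·(+0.0) = +64.6
Reactants: 2·(-17.9) + 2·(-11.4) = -58.6
ΔH_rxn = (+64.6) − (-58.6) = 123.2 kcal/mol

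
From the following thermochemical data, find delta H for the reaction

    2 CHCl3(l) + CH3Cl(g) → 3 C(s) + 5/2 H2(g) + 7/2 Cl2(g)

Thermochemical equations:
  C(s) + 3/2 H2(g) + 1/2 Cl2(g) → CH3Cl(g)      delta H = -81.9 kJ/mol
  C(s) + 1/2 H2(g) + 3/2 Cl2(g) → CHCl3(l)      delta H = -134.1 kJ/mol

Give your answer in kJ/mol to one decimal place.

equation 1 reversed: +81.9 kJ/mol
equation 2 reversed and × 2: (-2)·(-134.1) = +268.2 kJ/mol
delta H = (+81.9) + (+268.2) = 350.1 kJ/mol

delta H = 350.1 kJ/mol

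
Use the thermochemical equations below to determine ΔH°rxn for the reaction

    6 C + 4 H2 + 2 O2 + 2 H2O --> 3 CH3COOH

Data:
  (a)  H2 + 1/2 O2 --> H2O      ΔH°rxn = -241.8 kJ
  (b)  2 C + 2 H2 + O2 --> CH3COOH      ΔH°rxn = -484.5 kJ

ΔH°rxn = -969.9 kJ

(a) reversed and × 2: (-2)·(-241.8) = +483.6 kJ
(b) × 3: (3)·(-484.5) = -1453.5 kJ
Since enthalpy is a state function, ΔH°rxn = (-2)·(-241.8) + (3)·(-484.5) = -969.9 kJ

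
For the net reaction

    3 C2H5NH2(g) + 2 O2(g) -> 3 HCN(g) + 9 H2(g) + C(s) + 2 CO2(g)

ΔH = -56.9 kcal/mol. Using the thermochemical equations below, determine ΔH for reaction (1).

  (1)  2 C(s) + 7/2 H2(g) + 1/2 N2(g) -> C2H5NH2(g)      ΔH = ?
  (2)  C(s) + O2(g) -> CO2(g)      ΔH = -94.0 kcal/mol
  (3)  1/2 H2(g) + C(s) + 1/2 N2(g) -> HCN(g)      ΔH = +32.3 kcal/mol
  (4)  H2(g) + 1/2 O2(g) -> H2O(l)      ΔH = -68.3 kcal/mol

ΔH = -11.4 kcal/mol

(1) reversed and × 3: contributes −3·x
(2) × 2: (2)·(-94.0) = -188.0 kcal/mol
(3) × 3: (3)·(+32.3) = +96.9 kcal/mol
(4): not needed.
-56.9 = (-188.0) + (+96.9) − 3·x
x = (-56.9 − (-91.1)) / (-3) = -11.4 kcal/mol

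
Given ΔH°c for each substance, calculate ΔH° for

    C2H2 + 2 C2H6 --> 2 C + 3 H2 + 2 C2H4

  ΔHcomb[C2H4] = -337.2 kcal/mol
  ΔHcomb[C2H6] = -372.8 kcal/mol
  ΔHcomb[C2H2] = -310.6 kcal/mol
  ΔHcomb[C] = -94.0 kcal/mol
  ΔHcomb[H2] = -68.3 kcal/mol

Using ΔH = Σ nΔHc°(reactants) − Σ nΔHc°(products):
= [1·(-310.6) + 2·(-372.8)] − [2·(-94.0) + 3·(-68.3) + 2·(-337.2)]
= 11.1 kcal/mol

ΔH° = 11.1 kcal/mol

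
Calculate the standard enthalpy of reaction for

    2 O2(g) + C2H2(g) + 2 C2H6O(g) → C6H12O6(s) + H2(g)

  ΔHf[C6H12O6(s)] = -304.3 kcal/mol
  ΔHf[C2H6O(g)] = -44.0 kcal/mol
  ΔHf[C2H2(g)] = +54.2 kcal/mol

ΔH°rxn = Σ nΔHf°(products) − Σ nΔHf°(reactants).
Products: 1·(-304.3) + 1·(+0.0) = -304.3
Reactants: 2·(+0.0) + 1·(+54.2) + 2·(-44.0) = -33.8
ΔH° = (-304.3) − (-33.8) = -270.5 kcal/mol

ΔH° = -270.5 kcal/mol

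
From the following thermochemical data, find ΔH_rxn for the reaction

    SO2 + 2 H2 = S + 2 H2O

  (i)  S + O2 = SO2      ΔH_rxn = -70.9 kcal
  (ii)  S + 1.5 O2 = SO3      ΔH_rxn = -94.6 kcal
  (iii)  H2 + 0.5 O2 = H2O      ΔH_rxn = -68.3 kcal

(i) reversed (SO2 must end up as a reactant): +70.9 kcal
(ii): not needed (SO3 appears nowhere else).
(iii) × 2 (scale by 2 for the 2 H2O): (2)·(-68.3) = -136.6 kcal
Combining the equations, ΔH_rxn = (-1)·(-70.9) + (2)·(-68.3) = -65.7 kcal

ΔH_rxn = -65.7 kcal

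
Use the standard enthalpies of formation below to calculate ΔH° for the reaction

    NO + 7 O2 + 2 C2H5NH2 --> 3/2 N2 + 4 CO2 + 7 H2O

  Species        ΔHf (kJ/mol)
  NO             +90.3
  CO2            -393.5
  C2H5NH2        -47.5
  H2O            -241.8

Products: 3/2·(+0.0) + 4·(-393.5) + 7·(-241.8) = -3266.6
Reactants: 1·(+90.3) + 7·(+0.0) + 2·(-47.5) = -4.7
ΔH° = (-3266.6) − (-4.7) = -3261.9 kJ/mol

ΔH° = -3261.9 kJ/mol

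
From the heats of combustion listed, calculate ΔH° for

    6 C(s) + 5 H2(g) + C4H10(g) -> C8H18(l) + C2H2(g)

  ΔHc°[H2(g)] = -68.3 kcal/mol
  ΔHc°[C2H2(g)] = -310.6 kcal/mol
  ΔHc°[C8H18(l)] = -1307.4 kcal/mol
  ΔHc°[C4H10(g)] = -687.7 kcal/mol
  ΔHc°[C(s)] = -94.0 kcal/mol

Using ΔH = Σ nΔHc°(reactants) − Σ nΔHc°(products):
= [6·(-94.0) + 5·(-68.3) + 1·(-687.7)] − [1·(-1307.4) + 1·(-310.6)]
= 24.8 kcal/mol

ΔH° = 24.8 kcal/mol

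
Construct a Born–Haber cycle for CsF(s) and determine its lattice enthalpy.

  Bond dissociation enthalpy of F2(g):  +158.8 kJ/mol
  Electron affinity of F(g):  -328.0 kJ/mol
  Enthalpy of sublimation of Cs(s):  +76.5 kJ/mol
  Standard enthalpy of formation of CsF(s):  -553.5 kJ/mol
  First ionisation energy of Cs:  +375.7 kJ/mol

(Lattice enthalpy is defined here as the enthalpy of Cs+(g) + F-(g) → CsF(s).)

ΔHf° = 1·ΔHsub + 1·(ΣIE) + 1/2·D(F2) + 1·EA + U
-553.5 = 1·(+76.5) + 1·(+375.7) + 1/2·(+158.8) + 1·(-328.0) + U
U = -553.5 − (+203.6) = -757.1 kJ/mol

U = -757.1 kJ/mol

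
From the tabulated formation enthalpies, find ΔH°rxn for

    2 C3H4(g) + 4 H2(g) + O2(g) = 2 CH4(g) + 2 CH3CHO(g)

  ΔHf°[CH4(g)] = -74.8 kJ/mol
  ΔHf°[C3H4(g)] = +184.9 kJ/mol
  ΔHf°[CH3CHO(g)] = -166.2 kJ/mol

Products: 2·(-74.8) + 2·(-166.2) = -482.0
Reactants: 2·(+184.9) + 4·(+0.0) + 1·(+0.0) = +369.8
ΔH°rxn = (-482.0) − (+369.8) = -851.8 kJ/mol

ΔH°rxn = -851.8 kJ/mol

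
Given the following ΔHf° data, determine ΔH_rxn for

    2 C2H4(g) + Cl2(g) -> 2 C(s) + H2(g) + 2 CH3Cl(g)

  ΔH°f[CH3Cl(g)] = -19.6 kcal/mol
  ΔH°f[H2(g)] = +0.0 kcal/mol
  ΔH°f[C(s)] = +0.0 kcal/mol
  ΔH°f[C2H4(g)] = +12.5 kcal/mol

ΔH_rxn = -64.2 kcal/mol

Products: 2·(+0.0) + 1·(+0.0) + 2·(-19.6) = -39.2
Reactants: 2·(+12.5) + 1·(+0.0) = +25.0
ΔH_rxn = (-39.2) − (+25.0) = -64.2 kcal/mol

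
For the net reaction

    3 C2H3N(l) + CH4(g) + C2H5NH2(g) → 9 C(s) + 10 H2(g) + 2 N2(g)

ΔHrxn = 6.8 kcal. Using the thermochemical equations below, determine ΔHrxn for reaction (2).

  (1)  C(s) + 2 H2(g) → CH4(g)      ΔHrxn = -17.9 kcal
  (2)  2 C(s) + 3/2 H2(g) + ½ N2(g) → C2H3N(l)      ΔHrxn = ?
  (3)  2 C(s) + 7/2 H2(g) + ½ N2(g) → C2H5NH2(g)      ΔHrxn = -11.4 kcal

(1) reversed (reverse to put CH4(g) on the reactant side): +17.9 kcal
(2) reversed and × 3 (reverse to put C2H3N(l) on the reactant side; scale by 3 for the 3 C2H3N(l)): contributes −3·x
(3) reversed (C2H5NH2(g) must end up as a reactant): +11.4 kcal
+6.8 = (+17.9) + (+11.4) − 3·x
x = (+6.8 − (+29.3)) / (-3) = 7.5 kcal

ΔHrxn = 7.5 kcal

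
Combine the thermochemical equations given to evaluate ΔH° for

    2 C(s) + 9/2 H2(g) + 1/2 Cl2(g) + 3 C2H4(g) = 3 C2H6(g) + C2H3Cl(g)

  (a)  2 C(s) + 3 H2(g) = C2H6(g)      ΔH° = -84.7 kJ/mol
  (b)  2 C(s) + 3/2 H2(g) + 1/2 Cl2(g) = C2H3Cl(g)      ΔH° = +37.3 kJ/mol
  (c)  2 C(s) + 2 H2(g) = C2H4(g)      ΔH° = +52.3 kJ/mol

ΔH° = -373.7 kJ/mol

(a) × 3 (scale by 3 for the 3 C2H6(g)): (3)·(-84.7) = -254.1 kJ/mol
(b) as written (C2H3Cl(g) already on the product side): +37.3 kJ/mol
(c) reversed and × 3 (C2H4(g) must end up as a reactant; ×3 to match 3 C2H4(g) in the target): (-3)·(+52.3) = -156.9 kJ/mol
Since enthalpy is a state function, ΔH° = (3)·(-84.7) + (1)·(+37.3) + (-3)·(+52.3) = -373.7 kJ/mol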